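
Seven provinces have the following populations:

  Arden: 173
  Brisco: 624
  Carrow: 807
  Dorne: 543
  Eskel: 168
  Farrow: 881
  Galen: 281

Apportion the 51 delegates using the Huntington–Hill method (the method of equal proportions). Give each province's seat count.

With divisor 69: modified quotas Arden 2.507, Brisco 9.043, Carrow 11.696, Dorne 7.870, Eskel 2.435, Farrow 12.768, Galen 4.072.
Geometric-mean thresholds: Arden √(2·3)=2.449, Brisco √(9·10)=9.487, Carrow √(11·12)=11.489, Dorne √(7·8)=7.483, Eskel √(2·3)=2.449, Farrow √(12·13)=12.490, Galen √(4·5)=4.472.
Each quota rounded against its threshold gives Arden 3, Brisco 9, Carrow 12, Dorne 8, Eskel 2, Farrow 13, Galen 4 (total 51).

Arden 3, Brisco 9, Carrow 12, Dorne 8, Eskel 2, Farrow 13, Galen 4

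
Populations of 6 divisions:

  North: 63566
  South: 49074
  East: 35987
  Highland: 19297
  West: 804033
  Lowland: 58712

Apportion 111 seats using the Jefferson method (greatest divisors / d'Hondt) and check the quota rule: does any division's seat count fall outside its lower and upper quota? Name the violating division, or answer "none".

West

Standard quotas: North 6.846, South 5.285, East 3.876, Highland 2.078, West 86.592, Lowland 6.323.
Jefferson allocation: North 7, South 5, East 3, Highland 2, West 88, Lowland 6.
West has quota 86.592 (lower 86, upper 87) but receives 88 — outside the quota interval.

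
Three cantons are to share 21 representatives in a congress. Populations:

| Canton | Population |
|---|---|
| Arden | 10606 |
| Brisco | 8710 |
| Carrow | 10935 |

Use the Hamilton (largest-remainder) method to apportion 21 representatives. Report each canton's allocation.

Total 30251; standard divisor 30251/21 ≈ 1440.524.
Standard quotas: Arden 7.3626, Brisco 6.0464, Carrow 7.5910.
Lower quotas: Arden 7, Brisco 6, Carrow 7 (sum 20, leaving 1 seat).
Remainders in descending order: Carrow 0.5910, Arden 0.3626, Brisco 0.0464.
The surplus seat goes to Carrow.

Arden=7; Brisco=6; Carrow=8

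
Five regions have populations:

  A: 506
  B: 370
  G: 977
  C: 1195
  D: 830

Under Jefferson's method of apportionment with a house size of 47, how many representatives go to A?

Standard divisor 3878/47 ≈ 82.511; standard quotas: A 6.133, B 4.484, G 11.841, C 14.483, D 10.059.
Rounding down gives 6, 4, 11, 14, 10 = 45 seats, so the divisor must be adjusted.
With modified divisor 78: modified quotas A 6.487, B 4.744, G 12.526, C 15.321, D 10.641.
Rounding down: A 6, B 4, G 12, C 15, D 10 (total 47).
A receives 6.

6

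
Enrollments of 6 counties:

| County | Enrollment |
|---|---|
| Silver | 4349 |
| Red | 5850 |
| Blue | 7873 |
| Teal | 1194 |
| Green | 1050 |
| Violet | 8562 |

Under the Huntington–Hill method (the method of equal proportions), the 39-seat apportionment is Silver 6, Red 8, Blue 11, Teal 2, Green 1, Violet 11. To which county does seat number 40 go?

Violet

Priority for the next seat is population ÷ (√(s·(s+1))).
Priorities: Silver 671.065, Red 689.429, Blue 685.257, Teal 487.448, Green 742.462, Violet 745.226.
Highest priority: Violet.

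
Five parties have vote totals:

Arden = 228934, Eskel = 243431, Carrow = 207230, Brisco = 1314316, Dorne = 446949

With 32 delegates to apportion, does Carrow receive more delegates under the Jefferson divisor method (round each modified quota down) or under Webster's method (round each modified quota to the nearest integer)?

Webster

Jefferson: Arden 3, Eskel 3, Carrow 2, Brisco 18, Dorne 6.
Webster: Arden 3, Eskel 3, Carrow 3, Brisco 17, Dorne 6.
Carrow gets 2 under Jefferson and 3 under Webster.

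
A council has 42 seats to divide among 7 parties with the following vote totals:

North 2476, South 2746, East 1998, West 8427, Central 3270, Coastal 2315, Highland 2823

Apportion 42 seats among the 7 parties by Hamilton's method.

The standard divisor is 24055/42 ≈ 572.738.
Standard quotas: North 4.3231, South 4.7945, East 3.4885, West 14.7135, Central 5.7094, Coastal 4.0420, Highland 4.9290.
Lower quotas: North 4, South 4, East 3, West 14, Central 5, Coastal 4, Highland 4 (sum 38, leaving 4 seats).
Remainders in descending order: Highland 0.9290, South 0.7945, West 0.7135, Central 0.7094, East 0.4885, North 0.3231, Coastal 0.0420.
The surplus seats go to Highland, South, West, Central.

North: 4; South: 5; East: 3; West: 15; Central: 6; Coastal: 4; Highland: 5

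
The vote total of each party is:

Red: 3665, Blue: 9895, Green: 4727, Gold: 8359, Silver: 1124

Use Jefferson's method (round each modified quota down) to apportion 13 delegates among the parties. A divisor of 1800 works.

With modified divisor 1800: modified quotas Red 2.036, Blue 5.497, Green 2.626, Gold 4.644, Silver 0.624.
Rounding down: Red 2, Blue 5, Green 2, Gold 4, Silver 0 (total 13).

Red: 2; Blue: 5; Green: 2; Gold: 4; Silver: 0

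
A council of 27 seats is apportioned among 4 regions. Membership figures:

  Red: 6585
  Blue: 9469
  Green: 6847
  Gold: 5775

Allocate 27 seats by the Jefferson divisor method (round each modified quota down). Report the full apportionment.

Standard divisor 28676/27 ≈ 1062.074; standard quotas: Red 6.200, Blue 8.916, Green 6.447, Gold 5.437.
Rounding down gives 6, 8, 6, 5 = 25 seats, so the divisor must be adjusted.
With modified divisor 970: modified quotas Red 6.789, Blue 9.762, Green 7.059, Gold 5.954.
Rounding down: Red 6, Blue 9, Green 7, Gold 5 (total 27).

Red=6, Blue=9, Green=7, Gold=5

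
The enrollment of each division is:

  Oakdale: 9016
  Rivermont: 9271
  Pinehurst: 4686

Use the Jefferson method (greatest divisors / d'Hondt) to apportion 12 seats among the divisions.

Standard divisor 22973/12 ≈ 1914.417; standard quotas: Oakdale 4.710, Rivermont 4.843, Pinehurst 2.448.
Rounding down gives 4, 4, 2 = 10 seats, so the divisor must be adjusted.
With modified divisor 1700: modified quotas Oakdale 5.304, Rivermont 5.454, Pinehurst 2.756.
Rounding down: Oakdale 5, Rivermont 5, Pinehurst 2 (total 12).

Oakdale 5, Rivermont 5, Pinehurst 2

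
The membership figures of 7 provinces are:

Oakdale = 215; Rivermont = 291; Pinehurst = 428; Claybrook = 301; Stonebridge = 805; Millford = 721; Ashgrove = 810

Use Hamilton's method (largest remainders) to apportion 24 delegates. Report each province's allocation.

Oakdale 2, Rivermont 2, Pinehurst 3, Claybrook 2, Stonebridge 5, Millford 5, Ashgrove 5

Total 3571; standard divisor 3571/24 ≈ 148.792.
Standard quotas: Oakdale 1.445, Rivermont 1.956, Pinehurst 2.877, Claybrook 2.023, Stonebridge 5.410, Millford 4.846, Ashgrove 5.444.
Lower quotas: Oakdale 1, Rivermont 1, Pinehurst 2, Claybrook 2, Stonebridge 5, Millford 4, Ashgrove 5 (sum 20, leaving 4 seats).
Remainders in descending order: Rivermont 0.956, Pinehurst 0.877, Millford 0.846, Oakdale 0.445, Ashgrove 0.444, Stonebridge 0.410, Claybrook 0.023.
The surplus seats go to Rivermont, Pinehurst, Millford, Oakdale.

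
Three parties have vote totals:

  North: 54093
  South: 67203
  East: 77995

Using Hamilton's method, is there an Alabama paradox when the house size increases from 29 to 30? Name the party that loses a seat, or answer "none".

At 29 seats: North 8, South 10, East 11.
At 30 seats: North 8, South 10, East 12.
No party's allocation decreased.

none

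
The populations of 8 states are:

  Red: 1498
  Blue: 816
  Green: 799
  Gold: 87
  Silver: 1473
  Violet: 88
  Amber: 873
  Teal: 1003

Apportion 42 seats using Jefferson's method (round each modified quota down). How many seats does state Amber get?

Standard divisor 6637/42 ≈ 158.024; standard quotas: Red 9.480, Blue 5.164, Green 5.056, Gold 0.551, Silver 9.321, Violet 0.557, Amber 5.524, Teal 6.347.
Rounding down gives 9, 5, 5, 0, 9, 0, 5, 6 = 39 seats, so the divisor must be adjusted.
With modified divisor 144: modified quotas Red 10.403, Blue 5.667, Green 5.549, Gold 0.604, Silver 10.229, Violet 0.611, Amber 6.062, Teal 6.965.
Rounding down: Red 10, Blue 5, Green 5, Gold 0, Silver 10, Violet 0, Amber 6, Teal 6 (total 42).
Amber receives 6.

6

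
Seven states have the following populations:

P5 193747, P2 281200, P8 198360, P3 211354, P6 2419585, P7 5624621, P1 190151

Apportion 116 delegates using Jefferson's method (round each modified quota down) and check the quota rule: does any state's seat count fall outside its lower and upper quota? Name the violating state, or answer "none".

Standard quotas: P5 2.465, P2 3.577, P8 2.523, P3 2.689, P6 30.779, P7 71.549, P1 2.419.
Jefferson allocation: P5 2, P2 3, P8 2, P3 2, P6 31, P7 74, P1 2.
P7 has quota 71.549 (lower 71, upper 72) but receives 74 — outside the quota interval.

P7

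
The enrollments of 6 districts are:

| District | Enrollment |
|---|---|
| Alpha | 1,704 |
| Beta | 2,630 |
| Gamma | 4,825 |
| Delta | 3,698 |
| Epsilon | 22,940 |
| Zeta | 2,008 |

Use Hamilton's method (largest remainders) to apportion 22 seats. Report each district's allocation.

Standard divisor: 37805 ÷ 22 ≈ 1718.409.
Standard quotas: Alpha 0.9916, Beta 1.5305, Gamma 2.8078, Delta 2.1520, Epsilon 13.3496, Zeta 1.1685.
Lower quotas: Alpha 0, Beta 1, Gamma 2, Delta 2, Epsilon 13, Zeta 1 (sum 19, leaving 3 seats).
Remainders in descending order: Alpha 0.9916, Gamma 0.8078, Beta 0.5305, Epsilon 0.3496, Zeta 0.1685, Delta 0.1520.
Largest remainders: Alpha, Gamma, Beta receive the extra seats.

Alpha 1, Beta 2, Gamma 3, Delta 2, Epsilon 13, Zeta 1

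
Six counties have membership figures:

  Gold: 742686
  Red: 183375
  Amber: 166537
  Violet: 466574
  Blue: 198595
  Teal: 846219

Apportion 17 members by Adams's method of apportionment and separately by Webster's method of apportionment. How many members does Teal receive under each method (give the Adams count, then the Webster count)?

5 and 6

Adams: Gold 5, Red 1, Amber 1, Violet 3, Blue 2, Teal 5.
Webster: Gold 5, Red 1, Amber 1, Violet 3, Blue 1, Teal 6.
Teal gets 5 under Adams and 6 under Webster.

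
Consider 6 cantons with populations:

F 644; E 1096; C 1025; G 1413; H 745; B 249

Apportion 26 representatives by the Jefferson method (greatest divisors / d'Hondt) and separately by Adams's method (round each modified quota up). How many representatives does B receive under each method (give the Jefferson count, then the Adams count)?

1 and 2

Jefferson: F 3, E 6, C 5, G 7, H 4, B 1.
Adams: F 3, E 5, C 5, G 7, H 4, B 2.
B gets 1 under Jefferson and 2 under Adams.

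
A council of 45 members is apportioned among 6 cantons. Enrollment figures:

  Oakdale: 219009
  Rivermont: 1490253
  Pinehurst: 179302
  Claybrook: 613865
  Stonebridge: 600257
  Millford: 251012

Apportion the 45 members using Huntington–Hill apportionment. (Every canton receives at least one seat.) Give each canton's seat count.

Oakdale 3, Rivermont 20, Pinehurst 3, Claybrook 8, Stonebridge 8, Millford 3

With divisor 72958: modified quotas Oakdale 3.002, Rivermont 20.426, Pinehurst 2.458, Claybrook 8.414, Stonebridge 8.227, Millford 3.441.
Geometric-mean thresholds: Oakdale √(3·4)=3.464, Rivermont √(20·21)=20.494, Pinehurst √(2·3)=2.449, Claybrook √(8·9)=8.485, Stonebridge √(8·9)=8.485, Millford √(3·4)=3.464.
Each quota rounded against its threshold gives Oakdale 3, Rivermont 20, Pinehurst 3, Claybrook 8, Stonebridge 8, Millford 3 (total 45).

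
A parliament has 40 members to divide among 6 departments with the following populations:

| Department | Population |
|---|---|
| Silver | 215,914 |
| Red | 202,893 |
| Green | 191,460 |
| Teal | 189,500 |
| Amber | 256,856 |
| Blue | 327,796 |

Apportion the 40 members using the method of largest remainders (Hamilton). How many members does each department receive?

Silver 6, Red 6, Green 6, Teal 6, Amber 7, Blue 9

Total 1384419; standard divisor 1384419/40 ≈ 34610.475.
Standard quotas: Silver 6.2384, Red 5.8622, Green 5.5319, Teal 5.4752, Amber 7.4213, Blue 9.4710.
Lower quotas: Silver 6, Red 5, Green 5, Teal 5, Amber 7, Blue 9 (sum 37, leaving 3 seats).
Remainders in descending order: Red 0.8622, Green 0.5319, Teal 0.4752, Blue 0.4710, Amber 0.4213, Silver 0.2384.
The surplus seats go to Red, Green, Teal.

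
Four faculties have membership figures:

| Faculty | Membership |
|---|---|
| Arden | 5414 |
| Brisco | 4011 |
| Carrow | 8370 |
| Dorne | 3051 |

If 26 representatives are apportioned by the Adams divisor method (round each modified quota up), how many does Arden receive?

Standard divisor 20846/26 ≈ 801.769; standard quotas: Arden 6.753, Brisco 5.003, Carrow 10.439, Dorne 3.805.
Rounding up gives 7, 6, 11, 4 = 28 seats, so the divisor must be adjusted.
With modified divisor 870: modified quotas Arden 6.223, Brisco 4.610, Carrow 9.621, Dorne 3.507.
Rounding up: Arden 7, Brisco 5, Carrow 10, Dorne 4 (total 26).
Arden receives 7.

7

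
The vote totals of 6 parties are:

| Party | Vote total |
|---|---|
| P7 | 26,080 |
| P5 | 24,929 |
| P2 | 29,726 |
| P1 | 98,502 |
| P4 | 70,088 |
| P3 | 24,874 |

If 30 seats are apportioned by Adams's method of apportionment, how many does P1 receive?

10

Standard divisor 274199/30 ≈ 9139.967; standard quotas: P7 2.853, P5 2.727, P2 3.252, P1 10.777, P4 7.668, P3 2.721.
Rounding up gives 3, 3, 4, 11, 8, 3 = 32 seats, so the divisor must be adjusted.
With modified divisor 9981.4: modified quotas P7 2.613, P5 2.498, P2 2.978, P1 9.869, P4 7.022, P3 2.492.
Rounding up: P7 3, P5 3, P2 3, P1 10, P4 8, P3 3 (total 30).
P1 receives 10.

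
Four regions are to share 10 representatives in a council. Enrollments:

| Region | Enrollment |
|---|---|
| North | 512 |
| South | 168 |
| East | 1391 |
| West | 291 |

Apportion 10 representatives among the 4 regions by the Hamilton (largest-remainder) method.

Total 2362; standard divisor 2362/10 ≈ 236.2.
Standard quotas: North 2.168, South 0.711, East 5.889, West 1.232.
Lower quotas: North 2, South 0, East 5, West 1 (sum 8, leaving 2 seats).
Remainders in descending order: East 0.889, South 0.711, West 0.232, North 0.168.
The surplus seats go to East, South.

North: 2, South: 1, East: 6, West: 1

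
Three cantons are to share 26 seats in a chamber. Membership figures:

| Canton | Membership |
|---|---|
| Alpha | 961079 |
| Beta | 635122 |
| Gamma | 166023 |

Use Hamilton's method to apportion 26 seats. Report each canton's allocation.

Standard divisor: 1762224 ÷ 26 ≈ 67777.846.
Standard quotas: Alpha 14.1798, Beta 9.3706, Gamma 2.4495.
Lower quotas: Alpha 14, Beta 9, Gamma 2 (sum 25, leaving 1 seat).
Remainders in descending order: Gamma 0.4495, Beta 0.3706, Alpha 0.1798.
The surplus seat goes to Gamma.

Alpha 14, Beta 9, Gamma 3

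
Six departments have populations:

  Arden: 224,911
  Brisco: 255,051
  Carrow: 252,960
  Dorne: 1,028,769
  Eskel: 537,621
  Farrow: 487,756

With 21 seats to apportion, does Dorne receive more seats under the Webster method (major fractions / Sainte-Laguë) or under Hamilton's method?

Hamilton

Webster: Arden 2, Brisco 2, Carrow 2, Dorne 7, Eskel 4, Farrow 4.
Hamilton: Arden 2, Brisco 2, Carrow 2, Dorne 8, Eskel 4, Farrow 3.
Dorne gets 7 under Webster and 8 under Hamilton.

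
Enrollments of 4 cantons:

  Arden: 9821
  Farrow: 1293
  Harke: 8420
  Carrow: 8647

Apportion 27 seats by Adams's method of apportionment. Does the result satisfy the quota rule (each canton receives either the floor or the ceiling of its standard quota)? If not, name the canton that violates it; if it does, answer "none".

Standard quotas: Arden 9.409, Farrow 1.239, Harke 8.067, Carrow 8.285.
Adams allocation: Arden 9, Farrow 2, Harke 8, Carrow 8.
Every allocation lies between the lower and upper quota.

none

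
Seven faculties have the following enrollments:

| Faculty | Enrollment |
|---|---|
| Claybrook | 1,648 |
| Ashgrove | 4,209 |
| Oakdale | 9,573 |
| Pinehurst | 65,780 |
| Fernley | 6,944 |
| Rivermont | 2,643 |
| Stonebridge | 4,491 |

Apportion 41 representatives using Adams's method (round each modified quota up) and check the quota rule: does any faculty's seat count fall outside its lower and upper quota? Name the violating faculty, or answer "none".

Standard quotas: Claybrook 0.709, Ashgrove 1.811, Oakdale 4.119, Pinehurst 28.303, Fernley 2.988, Rivermont 1.137, Stonebridge 1.932.
Adams allocation: Claybrook 1, Ashgrove 2, Oakdale 4, Pinehurst 27, Fernley 3, Rivermont 2, Stonebridge 2.
Pinehurst has quota 28.303 (lower 28, upper 29) but receives 27 — outside the quota interval.

Pinehurst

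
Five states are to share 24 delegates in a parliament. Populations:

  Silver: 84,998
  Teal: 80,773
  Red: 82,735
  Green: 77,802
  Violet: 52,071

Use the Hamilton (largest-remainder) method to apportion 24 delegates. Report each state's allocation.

Standard divisor: 378379 ÷ 24 ≈ 15765.792.
Standard quotas: Silver 5.3913, Teal 5.1233, Red 5.2478, Green 4.9349, Violet 3.3028.
Lower quotas: Silver 5, Teal 5, Red 5, Green 4, Violet 3 (sum 22, leaving 2 seats).
Remainders in descending order: Green 0.9349, Silver 0.3913, Violet 0.3028, Red 0.2478, Teal 0.1233.
The surplus seats go to Green, Silver.

Silver=6; Teal=5; Red=5; Green=5; Violet=3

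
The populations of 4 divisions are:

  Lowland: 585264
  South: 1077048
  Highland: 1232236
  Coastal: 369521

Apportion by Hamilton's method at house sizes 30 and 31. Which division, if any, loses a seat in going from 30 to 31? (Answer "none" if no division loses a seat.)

At 30 seats: Lowland 5, South 10, Highland 11, Coastal 4.
At 31 seats: Lowland 6, South 10, Highland 12, Coastal 3.
Coastal drops from 4 to 3.

Coastal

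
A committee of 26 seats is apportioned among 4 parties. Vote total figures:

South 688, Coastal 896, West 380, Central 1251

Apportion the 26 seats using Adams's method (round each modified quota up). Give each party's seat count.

Standard divisor 3215/26 ≈ 123.654; standard quotas: South 5.564, Coastal 7.246, West 3.073, Central 10.117.
Rounding up gives 6, 8, 4, 11 = 29 seats, so the divisor must be adjusted.
With modified divisor 130: modified quotas South 5.292, Coastal 6.892, West 2.923, Central 9.623.
Rounding up: South 6, Coastal 7, West 3, Central 10 (total 26).

South 6, Coastal 7, West 3, Central 10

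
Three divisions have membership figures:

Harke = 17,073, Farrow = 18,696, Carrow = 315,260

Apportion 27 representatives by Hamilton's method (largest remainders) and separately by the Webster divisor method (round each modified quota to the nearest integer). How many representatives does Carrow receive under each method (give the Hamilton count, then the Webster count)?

Hamilton: Harke 1, Farrow 2, Carrow 24.
Webster: Harke 1, Farrow 1, Carrow 25.
Carrow gets 24 under Hamilton and 25 under Webster.

24 and 25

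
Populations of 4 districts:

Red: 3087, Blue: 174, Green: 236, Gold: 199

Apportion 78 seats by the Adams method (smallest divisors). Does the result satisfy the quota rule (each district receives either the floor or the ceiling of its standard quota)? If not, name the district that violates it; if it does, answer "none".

Red

Standard quotas: Red 65.148, Blue 3.672, Green 4.981, Gold 4.200.
Adams allocation: Red 64, Blue 4, Green 5, Gold 5.
Red has quota 65.148 (lower 65, upper 66) but receives 64 — outside the quota interval.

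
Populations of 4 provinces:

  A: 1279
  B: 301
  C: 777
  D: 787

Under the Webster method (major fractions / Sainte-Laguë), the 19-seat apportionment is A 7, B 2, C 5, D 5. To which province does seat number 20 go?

A

Priority for the next seat is population ÷ (current seats + 0.5).
Priorities: A 170.533, B 120.400, C 141.273, D 143.091.
Highest priority: A.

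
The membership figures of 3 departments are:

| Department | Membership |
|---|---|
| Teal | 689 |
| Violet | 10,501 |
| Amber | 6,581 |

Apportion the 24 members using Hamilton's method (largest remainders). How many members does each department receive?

The standard divisor is 17771/24 ≈ 740.458.
Standard quotas: Teal 0.9305, Violet 14.1818, Amber 8.8877.
Lower quotas: Teal 0, Violet 14, Amber 8 (sum 22, leaving 2 seats).
Remainders in descending order: Teal 0.9305, Amber 0.8877, Violet 0.1818.
The surplus seats go to Teal, Amber.

Teal 1; Violet 14; Amber 9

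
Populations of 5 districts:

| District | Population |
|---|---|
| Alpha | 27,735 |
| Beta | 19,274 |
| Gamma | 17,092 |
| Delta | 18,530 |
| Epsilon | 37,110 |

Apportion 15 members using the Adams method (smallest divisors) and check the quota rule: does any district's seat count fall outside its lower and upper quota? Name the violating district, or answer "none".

Standard quotas: Alpha 3.474, Beta 2.414, Gamma 2.141, Delta 2.321, Epsilon 4.649.
Adams allocation: Alpha 3, Beta 3, Gamma 2, Delta 2, Epsilon 5.
Every allocation lies between the lower and upper quota.

none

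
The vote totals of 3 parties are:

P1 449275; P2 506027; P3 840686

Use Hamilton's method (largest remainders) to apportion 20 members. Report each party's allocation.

Standard divisor: 1795988 ÷ 20 ≈ 89799.4.
Standard quotas: P1 5.0031, P2 5.6351, P3 9.3618.
Lower quotas: P1 5, P2 5, P3 9 (sum 19, leaving 1 seat).
Remainders in descending order: P2 0.6351, P3 0.3618, P1 0.0031.
Largest remainder: P2 receives the extra seat.

P1: 5, P2: 6, P3: 9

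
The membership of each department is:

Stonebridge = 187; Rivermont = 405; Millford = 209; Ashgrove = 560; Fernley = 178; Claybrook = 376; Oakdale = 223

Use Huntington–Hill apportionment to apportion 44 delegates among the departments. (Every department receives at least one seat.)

With divisor 49: modified quotas Stonebridge 3.816, Rivermont 8.265, Millford 4.265, Ashgrove 11.429, Fernley 3.633, Claybrook 7.673, Oakdale 4.551.
Geometric-mean thresholds: Stonebridge √(3·4)=3.464, Rivermont √(8·9)=8.485, Millford √(4·5)=4.472, Ashgrove √(11·12)=11.489, Fernley √(3·4)=3.464, Claybrook √(7·8)=7.483, Oakdale √(4·5)=4.472.
Each quota rounded against its threshold gives Stonebridge 4, Rivermont 8, Millford 4, Ashgrove 11, Fernley 4, Claybrook 8, Oakdale 5 (total 44).

Stonebridge=4, Rivermont=8, Millford=4, Ashgrove=11, Fernley=4, Claybrook=8, Oakdale=5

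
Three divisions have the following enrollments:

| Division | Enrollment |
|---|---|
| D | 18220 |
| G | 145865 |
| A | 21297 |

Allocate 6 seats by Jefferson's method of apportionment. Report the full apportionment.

Standard divisor 185382/6 ≈ 30897; standard quotas: D 0.590, G 4.721, A 0.689.
Rounding down gives 0, 4, 0 = 4 seats, so the divisor must be adjusted.
With modified divisor 22800: modified quotas D 0.799, G 6.398, A 0.934.
Rounding down: D 0, G 6, A 0 (total 6).

D: 0, G: 6, A: 0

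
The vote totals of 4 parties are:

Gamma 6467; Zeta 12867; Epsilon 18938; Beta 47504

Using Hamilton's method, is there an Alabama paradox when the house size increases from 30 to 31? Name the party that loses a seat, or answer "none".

At 30 seats: Gamma 2, Zeta 4, Epsilon 7, Beta 17.
At 31 seats: Gamma 2, Zeta 5, Epsilon 7, Beta 17.
No party's allocation decreased.

none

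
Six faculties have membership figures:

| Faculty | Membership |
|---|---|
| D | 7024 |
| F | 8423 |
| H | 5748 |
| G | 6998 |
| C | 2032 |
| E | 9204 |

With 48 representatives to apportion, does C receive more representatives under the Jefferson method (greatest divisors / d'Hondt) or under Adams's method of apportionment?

Adams

Jefferson: D 9, F 10, H 7, G 9, C 2, E 11.
Adams: D 9, F 10, H 7, G 8, C 3, E 11.
C gets 2 under Jefferson and 3 under Adams.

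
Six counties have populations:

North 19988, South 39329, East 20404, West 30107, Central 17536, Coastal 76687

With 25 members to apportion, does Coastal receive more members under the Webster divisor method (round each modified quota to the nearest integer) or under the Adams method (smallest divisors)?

Webster

Webster: North 2, South 5, East 3, West 4, Central 2, Coastal 9.
Adams: North 3, South 5, East 3, West 4, Central 2, Coastal 8.
Coastal gets 9 under Webster and 8 under Adams.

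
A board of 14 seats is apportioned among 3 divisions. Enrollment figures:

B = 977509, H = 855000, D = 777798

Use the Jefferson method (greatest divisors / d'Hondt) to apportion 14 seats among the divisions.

Standard divisor 2610307/14 ≈ 186450.5; standard quotas: B 5.243, H 4.586, D 4.172.
Rounding down gives 5, 4, 4 = 13 seats, so the divisor must be adjusted.
With modified divisor 167000: modified quotas B 5.853, H 5.120, D 4.657.
Rounding down: B 5, H 5, D 4 (total 14).

B: 5; H: 5; D: 4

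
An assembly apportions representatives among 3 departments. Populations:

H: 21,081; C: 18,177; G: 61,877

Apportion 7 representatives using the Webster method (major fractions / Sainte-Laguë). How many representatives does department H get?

Standard divisor 101135/7 ≈ 14447.857; standard quotas: H 1.459, C 1.258, G 4.283.
Rounding to the nearest integer gives 1, 1, 4 = 6 seats, so the divisor must be adjusted.
With modified divisor 13841.5: modified quotas H 1.523, C 1.313, G 4.470.
Rounding to the nearest integer: H 2, C 1, G 4 (total 7).
H receives 2.

2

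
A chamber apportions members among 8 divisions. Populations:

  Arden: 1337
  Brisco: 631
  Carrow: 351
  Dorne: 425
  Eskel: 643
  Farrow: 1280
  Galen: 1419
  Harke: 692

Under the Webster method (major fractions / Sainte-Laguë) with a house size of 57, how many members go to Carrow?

Standard divisor 6778/57 ≈ 118.912; standard quotas: Arden 11.244, Brisco 5.306, Carrow 2.952, Dorne 3.574, Eskel 5.407, Farrow 10.764, Galen 11.933, Harke 5.819.
Rounding to the nearest integer gives Arden 11, Brisco 5, Carrow 3, Dorne 4, Eskel 5, Farrow 11, Galen 12, Harke 6 — total 57, matching the house size, so no adjustment is needed.
Carrow receives 3.

3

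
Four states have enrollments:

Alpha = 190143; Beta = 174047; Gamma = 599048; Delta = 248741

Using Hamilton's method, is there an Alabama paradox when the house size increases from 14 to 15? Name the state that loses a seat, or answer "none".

none

At 14 seats: Alpha 2, Beta 2, Gamma 7, Delta 3.
At 15 seats: Alpha 2, Beta 2, Gamma 8, Delta 3.
No state's allocation decreased.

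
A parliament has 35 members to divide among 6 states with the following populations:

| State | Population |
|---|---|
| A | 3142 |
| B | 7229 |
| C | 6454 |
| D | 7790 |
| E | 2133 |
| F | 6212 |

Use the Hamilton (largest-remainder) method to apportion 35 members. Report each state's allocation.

A: 3, B: 8, C: 7, D: 8, E: 2, F: 7

Total 32960; standard divisor 32960/35 ≈ 941.714.
Standard quotas: A 3.3365, B 7.6764, C 6.8535, D 8.2721, E 2.2650, F 6.5965.
Lower quotas: A 3, B 7, C 6, D 8, E 2, F 6 (sum 32, leaving 3 seats).
Remainders in descending order: C 0.8535, B 0.6764, F 0.5965, A 0.3365, D 0.2721, E 0.2650.
The surplus seats go to C, B, F.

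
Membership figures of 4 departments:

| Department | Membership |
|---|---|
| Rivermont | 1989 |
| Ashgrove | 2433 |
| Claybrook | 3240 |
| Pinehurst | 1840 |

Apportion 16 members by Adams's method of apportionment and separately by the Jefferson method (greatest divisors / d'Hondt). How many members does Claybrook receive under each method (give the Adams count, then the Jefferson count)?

5 and 6

Adams: Rivermont 4, Ashgrove 4, Claybrook 5, Pinehurst 3.
Jefferson: Rivermont 3, Ashgrove 4, Claybrook 6, Pinehurst 3.
Claybrook gets 5 under Adams and 6 under Jefferson.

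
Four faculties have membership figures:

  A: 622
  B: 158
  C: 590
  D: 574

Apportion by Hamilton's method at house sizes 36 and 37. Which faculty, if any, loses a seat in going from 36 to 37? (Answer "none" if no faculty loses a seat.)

At 36 seats: A 11, B 3, C 11, D 11.
At 37 seats: A 12, B 3, C 11, D 11.
No faculty's allocation decreased.

none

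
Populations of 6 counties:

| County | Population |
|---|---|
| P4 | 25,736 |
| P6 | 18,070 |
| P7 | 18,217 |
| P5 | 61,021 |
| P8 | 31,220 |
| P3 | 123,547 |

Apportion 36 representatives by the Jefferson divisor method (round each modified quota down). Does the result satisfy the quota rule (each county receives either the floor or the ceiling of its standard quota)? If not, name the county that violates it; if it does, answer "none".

none

Standard quotas: P4 3.335, P6 2.342, P7 2.361, P5 7.907, P8 4.046, P3 16.010.
Jefferson allocation: P4 3, P6 2, P7 2, P5 8, P8 4, P3 17.
Every allocation lies between the lower and upper quota.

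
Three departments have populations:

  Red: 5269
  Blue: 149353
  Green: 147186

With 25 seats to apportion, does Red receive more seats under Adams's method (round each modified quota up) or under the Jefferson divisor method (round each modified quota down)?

Adams: Red 1, Blue 12, Green 12.
Jefferson: Red 0, Blue 13, Green 12.
Red gets 1 under Adams and 0 under Jefferson.

Adams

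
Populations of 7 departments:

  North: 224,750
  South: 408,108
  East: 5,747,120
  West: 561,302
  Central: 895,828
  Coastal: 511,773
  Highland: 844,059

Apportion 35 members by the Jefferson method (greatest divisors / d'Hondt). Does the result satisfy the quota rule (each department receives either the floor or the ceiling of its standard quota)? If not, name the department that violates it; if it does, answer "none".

Standard quotas: North 0.856, South 1.554, East 21.881, West 2.137, Central 3.411, Coastal 1.948, Highland 3.214.
Jefferson allocation: North 0, South 1, East 24, West 2, Central 3, Coastal 2, Highland 3.
East has quota 21.881 (lower 21, upper 22) but receives 24 — outside the quota interval.

East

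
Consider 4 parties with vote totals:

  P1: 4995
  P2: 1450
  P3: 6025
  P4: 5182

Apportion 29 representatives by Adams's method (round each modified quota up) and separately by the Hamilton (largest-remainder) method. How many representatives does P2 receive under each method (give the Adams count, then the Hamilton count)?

3 and 2

Adams: P1 8, P2 3, P3 10, P4 8.
Hamilton: P1 8, P2 2, P3 10, P4 9.
P2 gets 3 under Adams and 2 under Hamilton.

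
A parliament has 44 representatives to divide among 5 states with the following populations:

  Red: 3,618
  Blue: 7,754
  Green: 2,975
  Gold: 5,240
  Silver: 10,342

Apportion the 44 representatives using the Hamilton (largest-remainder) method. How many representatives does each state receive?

Red 5, Blue 12, Green 4, Gold 8, Silver 15

Standard divisor: 29929 ÷ 44 ≈ 680.205.
Standard quotas: Red 5.3190, Blue 11.3995, Green 4.3737, Gold 7.7036, Silver 15.2043.
Lower quotas: Red 5, Blue 11, Green 4, Gold 7, Silver 15 (sum 42, leaving 2 seats).
Remainders in descending order: Gold 0.7036, Blue 0.3995, Green 0.3737, Red 0.3190, Silver 0.2043.
Largest remainders: Gold, Blue receive the extra seats.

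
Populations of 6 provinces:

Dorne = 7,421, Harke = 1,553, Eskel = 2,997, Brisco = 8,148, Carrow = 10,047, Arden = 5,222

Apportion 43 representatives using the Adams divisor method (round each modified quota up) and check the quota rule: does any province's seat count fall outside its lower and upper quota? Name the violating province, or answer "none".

none

Standard quotas: Dorne 9.017, Harke 1.887, Eskel 3.642, Brisco 9.901, Carrow 12.208, Arden 6.345.
Adams allocation: Dorne 9, Harke 2, Eskel 4, Brisco 10, Carrow 12, Arden 6.
Every allocation lies between the lower and upper quota.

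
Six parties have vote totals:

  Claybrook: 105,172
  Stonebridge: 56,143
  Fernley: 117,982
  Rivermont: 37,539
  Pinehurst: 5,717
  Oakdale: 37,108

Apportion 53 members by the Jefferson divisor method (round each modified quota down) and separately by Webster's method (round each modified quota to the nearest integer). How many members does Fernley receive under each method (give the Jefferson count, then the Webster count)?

Jefferson: Claybrook 16, Stonebridge 8, Fernley 18, Rivermont 6, Pinehurst 0, Oakdale 5.
Webster: Claybrook 16, Stonebridge 8, Fernley 17, Rivermont 6, Pinehurst 1, Oakdale 5.
Fernley gets 18 under Jefferson and 17 under Webster.

18 and 17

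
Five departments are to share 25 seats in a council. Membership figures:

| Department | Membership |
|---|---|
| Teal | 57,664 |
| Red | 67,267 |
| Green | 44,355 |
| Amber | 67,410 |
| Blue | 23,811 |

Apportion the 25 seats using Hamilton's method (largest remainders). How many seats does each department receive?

Standard divisor: 260507 ÷ 25 ≈ 10420.28.
Standard quotas: Teal 5.5338, Red 6.4554, Green 4.2566, Amber 6.4691, Blue 2.2851.
Lower quotas: Teal 5, Red 6, Green 4, Amber 6, Blue 2 (sum 23, leaving 2 seats).
Remainders in descending order: Teal 0.5338, Amber 0.4691, Red 0.4554, Blue 0.2851, Green 0.2566.
The surplus seats go to Teal, Amber.

Teal 6, Red 6, Green 4, Amber 7, Blue 2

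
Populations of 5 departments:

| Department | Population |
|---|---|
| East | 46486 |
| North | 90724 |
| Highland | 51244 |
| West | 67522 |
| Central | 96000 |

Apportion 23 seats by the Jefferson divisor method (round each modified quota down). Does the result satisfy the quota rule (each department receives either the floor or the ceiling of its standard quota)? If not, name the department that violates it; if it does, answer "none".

Standard quotas: East 3.038, North 5.928, Highland 3.349, West 4.412, Central 6.273.
Jefferson allocation: East 3, North 6, Highland 3, West 4, Central 7.
Every allocation lies between the lower and upper quota.

none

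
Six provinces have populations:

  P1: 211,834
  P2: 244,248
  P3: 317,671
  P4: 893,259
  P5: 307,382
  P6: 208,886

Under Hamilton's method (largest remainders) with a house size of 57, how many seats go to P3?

8

Standard divisor: 2183280 ÷ 57 ≈ 38303.158.
Standard quotas: P1 5.5305, P2 6.3767, P3 8.2936, P4 23.3208, P5 8.0250, P6 5.4535.
Lower quotas: P1 5, P2 6, P3 8, P4 23, P5 8, P6 5 (sum 55, leaving 2 seats).
Remainders in descending order: P1 0.5305, P6 0.4535, P2 0.3767, P4 0.3208, P3 0.2936, P5 0.0250.
Largest remainders: P1, P6 receive the extra seats.
P3 receives 8.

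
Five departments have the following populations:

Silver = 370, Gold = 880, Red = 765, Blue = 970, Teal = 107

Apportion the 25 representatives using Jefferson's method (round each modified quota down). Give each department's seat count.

Silver: 3, Gold: 8, Red: 6, Blue: 8, Teal: 0

Standard divisor 3092/25 ≈ 123.68; standard quotas: Silver 2.992, Gold 7.115, Red 6.185, Blue 7.843, Teal 0.865.
Rounding down gives 2, 7, 6, 7, 0 = 22 seats, so the divisor must be adjusted.
With modified divisor 109.6: modified quotas Silver 3.376, Gold 8.029, Red 6.980, Blue 8.850, Teal 0.976.
Rounding down: Silver 3, Gold 8, Red 6, Blue 8, Teal 0 (total 25).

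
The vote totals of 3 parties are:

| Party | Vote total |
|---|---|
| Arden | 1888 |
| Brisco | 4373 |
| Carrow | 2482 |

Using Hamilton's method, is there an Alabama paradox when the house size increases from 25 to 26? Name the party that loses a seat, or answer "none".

none

At 25 seats: Arden 5, Brisco 13, Carrow 7.
At 26 seats: Arden 6, Brisco 13, Carrow 7.
No party's allocation decreased.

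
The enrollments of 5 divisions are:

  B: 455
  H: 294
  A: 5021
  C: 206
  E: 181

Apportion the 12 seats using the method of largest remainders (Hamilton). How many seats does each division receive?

B=1; H=1; A=10; C=0; E=0

The standard divisor is 6157/12 ≈ 513.083.
Standard quotas: B 0.8868, H 0.5730, A 9.7859, C 0.4015, E 0.3528.
Lower quotas: B 0, H 0, A 9, C 0, E 0 (sum 9, leaving 3 seats).
Remainders in descending order: B 0.8868, A 0.7859, H 0.5730, C 0.4015, E 0.3528.
Largest remainders: B, A, H receive the extra seats.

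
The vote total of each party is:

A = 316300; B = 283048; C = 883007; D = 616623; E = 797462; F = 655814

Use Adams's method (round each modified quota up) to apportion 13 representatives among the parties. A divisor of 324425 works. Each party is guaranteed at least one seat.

With modified divisor 324425: modified quotas A 0.975, B 0.872, C 2.722, D 1.901, E 2.458, F 2.021.
Rounding up: A 1, B 1, C 3, D 2, E 3, F 3 (total 13).

A 1; B 1; C 3; D 2; E 3; F 3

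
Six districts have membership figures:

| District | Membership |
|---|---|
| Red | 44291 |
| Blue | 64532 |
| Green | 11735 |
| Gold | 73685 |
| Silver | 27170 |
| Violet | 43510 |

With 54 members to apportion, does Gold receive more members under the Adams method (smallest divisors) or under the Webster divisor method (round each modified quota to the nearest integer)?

Adams: Red 9, Blue 13, Green 3, Gold 14, Silver 6, Violet 9.
Webster: Red 9, Blue 13, Green 2, Gold 15, Silver 6, Violet 9.
Gold gets 14 under Adams and 15 under Webster.

Webster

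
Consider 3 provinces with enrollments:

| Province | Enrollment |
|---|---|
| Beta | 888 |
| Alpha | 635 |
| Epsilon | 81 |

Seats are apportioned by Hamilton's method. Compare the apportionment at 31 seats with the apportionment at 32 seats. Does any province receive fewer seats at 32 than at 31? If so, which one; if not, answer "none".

At 31 seats: Beta 17, Alpha 12, Epsilon 2.
At 32 seats: Beta 18, Alpha 13, Epsilon 1.
Epsilon drops from 2 to 1.

Epsilon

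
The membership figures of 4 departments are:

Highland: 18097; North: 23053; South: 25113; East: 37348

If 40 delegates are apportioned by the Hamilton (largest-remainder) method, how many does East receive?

The standard divisor is 103611/40 ≈ 2590.275.
Standard quotas: Highland 6.9865, North 8.8998, South 9.6951, East 14.4185.
Lower quotas: Highland 6, North 8, South 9, East 14 (sum 37, leaving 3 seats).
Remainders in descending order: Highland 0.9865, North 0.8998, South 0.6951, East 0.4185.
Largest remainders: Highland, North, South receive the extra seats.
East receives 14.

14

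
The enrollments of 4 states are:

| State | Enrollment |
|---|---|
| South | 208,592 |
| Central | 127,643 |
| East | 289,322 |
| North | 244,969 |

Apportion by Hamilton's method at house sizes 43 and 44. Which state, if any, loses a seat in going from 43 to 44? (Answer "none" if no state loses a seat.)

At 43 seats: South 10, Central 7, East 14, North 12.
At 44 seats: South 11, Central 6, East 15, North 12.
Central drops from 7 to 6.

Central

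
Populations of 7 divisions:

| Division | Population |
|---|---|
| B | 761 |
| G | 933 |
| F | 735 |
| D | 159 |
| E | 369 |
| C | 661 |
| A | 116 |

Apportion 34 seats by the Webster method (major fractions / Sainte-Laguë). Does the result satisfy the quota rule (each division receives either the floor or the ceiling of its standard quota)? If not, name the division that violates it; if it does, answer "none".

none

Standard quotas: B 6.929, G 8.495, F 6.693, D 1.448, E 3.360, C 6.019, A 1.056.
Webster allocation: B 7, G 9, F 7, D 1, E 3, C 6, A 1.
Every allocation lies between the lower and upper quota.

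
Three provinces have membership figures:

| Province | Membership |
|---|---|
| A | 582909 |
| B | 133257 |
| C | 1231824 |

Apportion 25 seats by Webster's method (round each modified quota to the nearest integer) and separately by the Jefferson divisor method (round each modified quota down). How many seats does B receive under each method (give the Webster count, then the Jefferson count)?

Webster: A 7, B 2, C 16.
Jefferson: A 8, B 1, C 16.
B gets 2 under Webster and 1 under Jefferson.

2 and 1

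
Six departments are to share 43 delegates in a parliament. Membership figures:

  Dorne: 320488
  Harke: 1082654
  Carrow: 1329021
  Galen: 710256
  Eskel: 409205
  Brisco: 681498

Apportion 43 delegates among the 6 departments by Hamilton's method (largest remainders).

Dorne: 3; Harke: 10; Carrow: 13; Galen: 7; Eskel: 4; Brisco: 6

Standard divisor: 4533122 ÷ 43 ≈ 105421.442.
Standard quotas: Dorne 3.0401, Harke 10.2698, Carrow 12.6067, Galen 6.7373, Eskel 3.8816, Brisco 6.4645.
Lower quotas: Dorne 3, Harke 10, Carrow 12, Galen 6, Eskel 3, Brisco 6 (sum 40, leaving 3 seats).
Remainders in descending order: Eskel 0.8816, Galen 0.7373, Carrow 0.6067, Brisco 0.4645, Harke 0.2698, Dorne 0.0401.
The surplus seats go to Eskel, Galen, Carrow.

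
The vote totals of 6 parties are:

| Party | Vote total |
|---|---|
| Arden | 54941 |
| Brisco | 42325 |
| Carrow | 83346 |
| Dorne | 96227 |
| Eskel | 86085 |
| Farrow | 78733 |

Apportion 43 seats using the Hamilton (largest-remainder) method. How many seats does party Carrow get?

8

Standard divisor: 441657 ÷ 43 ≈ 10271.093.
Standard quotas: Arden 5.3491, Brisco 4.1208, Carrow 8.1146, Dorne 9.3687, Eskel 8.3813, Farrow 7.6655.
Lower quotas: Arden 5, Brisco 4, Carrow 8, Dorne 9, Eskel 8, Farrow 7 (sum 41, leaving 2 seats).
Remainders in descending order: Farrow 0.6655, Eskel 0.3813, Dorne 0.3687, Arden 0.3491, Brisco 0.1208, Carrow 0.1146.
The surplus seats go to Farrow, Eskel.
Carrow receives 8.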